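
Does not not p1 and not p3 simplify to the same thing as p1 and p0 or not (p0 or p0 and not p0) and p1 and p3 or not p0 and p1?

No

E1: not not p1 and not p3
    = p1 and not p3   (double negation)
E2: p1 and p0 or not (p0 or p0 and not p0) and p1 and p3 or not p0 and p1
    = p1 and p0 or not p0 and p1 and p3 or not p0 and p1   (complement / identity)
    = p1 and p0 or not p0 and p1   (absorption)
    = p1   (distribution)
These differ: at p0=1, p1=1, p3=1, E1 = 0 but E2 = 1.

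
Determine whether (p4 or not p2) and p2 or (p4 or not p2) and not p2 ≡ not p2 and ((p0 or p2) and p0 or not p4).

No

E1: (p4 or not p2) and p2 or (p4 or not p2) and not p2
    = p4 or not p2   [distribution]
E2: not p2 and ((p0 or p2) and p0 or not p4)
    = not p2 and (p0 or not p4)   [absorption]
These differ: at p0=0, p2=1, p4=1, E1 = 1 but E2 = 0.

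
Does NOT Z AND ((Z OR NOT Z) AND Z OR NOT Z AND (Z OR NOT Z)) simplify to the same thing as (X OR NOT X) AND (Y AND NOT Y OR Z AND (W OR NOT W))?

E1: NOT Z AND ((Z OR NOT Z) AND Z OR NOT Z AND (Z OR NOT Z))
    = NOT Z AND (Z OR NOT Z)   — distribution
    = NOT Z   — complement / identity
E2: (X OR NOT X) AND (Y AND NOT Y OR Z AND (W OR NOT W))
    = Y AND NOT Y OR Z AND (W OR NOT W)   — complement / identity
    = Y AND NOT Y OR Z   — complement / identity
    = Z   — complement / identity
These differ: at W=0, X=0, Y=0, Z=0, E1 = 1 but E2 = 0.

No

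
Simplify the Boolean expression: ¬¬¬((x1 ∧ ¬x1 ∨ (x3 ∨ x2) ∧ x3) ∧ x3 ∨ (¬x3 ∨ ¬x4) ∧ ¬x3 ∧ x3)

¬¬¬((x1 ∧ ¬x1 ∨ (x3 ∨ x2) ∧ x3) ∧ x3 ∨ (¬x3 ∨ ¬x4) ∧ ¬x3 ∧ x3)
= ¬¬¬((x1 ∧ ¬x1 ∨ x3) ∧ x3 ∨ (¬x3 ∨ ¬x4) ∧ ¬x3 ∧ x3)   [absorption]
= ¬¬¬((x1 ∧ ¬x1 ∨ x3) ∧ x3 ∨ ¬x3 ∧ x3)   [absorption]
= ¬¬¬(x3 ∧ x3 ∨ ¬x3 ∧ x3)   [complement / identity]
= ¬¬¬x3   [distribution]
= ¬x3   [double negation]

¬x3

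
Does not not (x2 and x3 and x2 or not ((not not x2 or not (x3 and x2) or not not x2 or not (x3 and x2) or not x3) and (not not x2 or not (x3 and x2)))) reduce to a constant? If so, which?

not not (x2 and x3 and x2 or not ((not not x2 or not (x3 and x2) or not not x2 or not (x3 and x2) or not x3) and (not not x2 or not (x3 and x2))))
= not not (x2 and x3 and x2 or not ((not not x2 or not (x3 and x2) or not x3) and (not not x2 or not (x3 and x2))))
= x2 and x3 and x2 or not ((not not x2 or not (x3 and x2) or not x3) and (not not x2 or not (x3 and x2)))
= x2 and x3 and x2 or not (not not x2 or not (x3 and x2))
= x2 and x3 and x2 or not x2 and x3 and x2
= x3 and x2
This depends on x2, x3, so it is not a constant.

no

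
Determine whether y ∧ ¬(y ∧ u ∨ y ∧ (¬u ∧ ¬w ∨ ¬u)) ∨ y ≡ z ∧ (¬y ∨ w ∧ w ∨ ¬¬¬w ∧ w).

E1: y ∧ ¬(y ∧ u ∨ y ∧ (¬u ∧ ¬w ∨ ¬u)) ∨ y
    = y ∧ ¬(y ∧ u ∨ y ∧ ¬u) ∨ y   — absorption
    = y ∧ ¬y ∨ y   — distribution
    = y   — complement / identity
E2: z ∧ (¬y ∨ w ∧ w ∨ ¬¬¬w ∧ w)
    = z ∧ (¬y ∨ w ∧ w ∨ ¬w ∧ w)   — double negation
    = z ∧ (¬y ∨ (w ∨ ¬w) ∧ w)   — distribution
    = z ∧ (¬y ∨ w)   — complement / identity
These differ: at u=1, w=0, y=0, z=1, E1 = 0 but E2 = 1.

No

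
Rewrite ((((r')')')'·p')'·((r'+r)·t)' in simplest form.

(r'+p)·t'

((((r')')')'·p')'·((r'+r)·t)'
= (((r')')'+p)·((r'+r)·t)'
= (r'+p)·((r'+r)·t)'
= (r'+p)·t'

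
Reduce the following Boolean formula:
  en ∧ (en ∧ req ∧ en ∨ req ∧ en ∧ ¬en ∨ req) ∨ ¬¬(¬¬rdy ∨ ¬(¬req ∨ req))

en ∧ (en ∧ req ∧ en ∨ req ∧ en ∧ ¬en ∨ req) ∨ ¬¬(¬¬rdy ∨ ¬(¬req ∨ req))
= en ∧ (req ∧ en ∨ req) ∨ ¬¬(¬¬rdy ∨ ¬(¬req ∨ req))   (distribution)
= en ∧ req ∨ ¬¬(¬¬rdy ∨ ¬(¬req ∨ req))   (absorption)
= en ∧ req ∨ ¬(¬rdy ∧ (¬req ∨ req))   (De Morgan)
= en ∧ req ∨ ¬¬rdy   (complement / identity)
= en ∧ req ∨ rdy   (double negation)

en ∧ req ∨ rdy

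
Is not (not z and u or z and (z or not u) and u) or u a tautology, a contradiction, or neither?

tautology

not (not z and u or z and (z or not u) and u) or u
= not (not z and u or z and u) or u   [absorption]
= not u or u   [distribution]
= True   [complement]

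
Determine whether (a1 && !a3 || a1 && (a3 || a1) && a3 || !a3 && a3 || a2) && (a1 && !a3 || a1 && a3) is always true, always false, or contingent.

(a1 && !a3 || a1 && (a3 || a1) && a3 || !a3 && a3 || a2) && (a1 && !a3 || a1 && a3)
= (a1 && !a3 || a1 && a3 || !a3 && a3 || a2) && (a1 && !a3 || a1 && a3)   — absorption
= (a1 && !a3 || a1 && a3 || a2) && (a1 && !a3 || a1 && a3)   — complement / identity
= a1 && !a3 || a1 && a3   — absorption
= a1   — distribution
This depends on a1, so it is not a constant.

contingent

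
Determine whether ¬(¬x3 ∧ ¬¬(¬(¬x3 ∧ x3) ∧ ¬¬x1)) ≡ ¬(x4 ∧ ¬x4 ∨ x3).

E1: ¬(¬x3 ∧ ¬¬(¬(¬x3 ∧ x3) ∧ ¬¬x1))
    = ¬(¬x3 ∧ ¬(¬x3 ∧ x3 ∨ ¬x1))   [De Morgan]
    = ¬(¬x3 ∧ ¬¬x1)   [complement / identity]
    = x3 ∨ ¬x1   [De Morgan]
E2: ¬(x4 ∧ ¬x4 ∨ x3)
    = ¬x3   [complement / identity]
These differ: at x1=0, x3=1, x4=0, E1 = 1 but E2 = 0.

No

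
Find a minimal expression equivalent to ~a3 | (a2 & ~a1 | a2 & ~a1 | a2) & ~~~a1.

~a3 | (a2 & ~a1 | a2 & ~a1 | a2) & ~~~a1
= ~a3 | (a2 & ~a1 | a2) & ~~~a1   (idempotence)
= ~a3 | a2 & ~~~a1   (absorption)
= ~a3 | a2 & ~a1   (double negation)

~a3 | a2 & ~a1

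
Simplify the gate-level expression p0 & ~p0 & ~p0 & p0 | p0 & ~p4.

p0 & ~p0 & ~p0 & p0 | p0 & ~p4
= p0 & ~p0 & p0 | p0 & ~p4   [idempotence]
= p0 & (p0 & ~p0 | ~p4)   [distribution]
= p0 & ~p4   [complement / identity]

p0 & ~p4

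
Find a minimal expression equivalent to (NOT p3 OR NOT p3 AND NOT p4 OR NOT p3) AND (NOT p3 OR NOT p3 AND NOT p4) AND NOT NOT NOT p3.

NOT p3

(NOT p3 OR NOT p3 AND NOT p4 OR NOT p3) AND (NOT p3 OR NOT p3 AND NOT p4) AND NOT NOT NOT p3
= (NOT p3 OR NOT p3 AND NOT p4) AND NOT NOT NOT p3   (absorption)
= NOT p3 AND NOT NOT NOT p3   (absorption)
= NOT p3 AND NOT p3   (double negation)
= NOT p3   (idempotence)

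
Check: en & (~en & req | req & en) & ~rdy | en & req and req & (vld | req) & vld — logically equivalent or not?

No

E1: en & (~en & req | req & en) & ~rdy | en & req
    = en & req & ~rdy | en & req   — distribution
    = en & req   — absorption
E2: req & (vld | req) & vld
    = req & vld   — absorption
These differ: at en=1, rdy=0, req=1, vld=0, E1 = 1 but E2 = 0.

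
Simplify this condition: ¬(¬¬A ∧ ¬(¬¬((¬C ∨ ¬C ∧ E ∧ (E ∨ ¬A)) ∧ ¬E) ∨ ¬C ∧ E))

¬A ∨ ¬C

¬(¬¬A ∧ ¬(¬¬((¬C ∨ ¬C ∧ E ∧ (E ∨ ¬A)) ∧ ¬E) ∨ ¬C ∧ E))
= ¬(¬¬A ∧ ¬(¬¬((¬C ∨ ¬C ∧ E) ∧ ¬E) ∨ ¬C ∧ E))   (absorption)
= ¬A ∨ ¬¬((¬C ∨ ¬C ∧ E) ∧ ¬E) ∨ ¬C ∧ E   (De Morgan)
= ¬A ∨ (¬C ∨ ¬C ∧ E) ∧ ¬E ∨ ¬C ∧ E   (double negation)
= ¬A ∨ ¬C ∧ ¬E ∨ ¬C ∧ E   (absorption)
= ¬A ∨ ¬C   (distribution)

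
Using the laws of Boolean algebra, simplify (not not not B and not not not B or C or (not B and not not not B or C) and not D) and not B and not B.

(not not not B and not not not B or C or (not B and not not not B or C) and not D) and not B and not B
= (not B and not not not B or C or (not B and not not not B or C) and not D) and not B and not B   [double negation]
= (not B and not not not B or C) and not B and not B   [absorption]
= (not B and not B or C) and not B and not B   [double negation]
= not B and not B   [absorption]
= not B   [idempotence]

not B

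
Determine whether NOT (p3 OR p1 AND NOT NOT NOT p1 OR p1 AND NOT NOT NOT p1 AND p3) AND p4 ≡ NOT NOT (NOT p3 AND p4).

Yes

E1: NOT (p3 OR p1 AND NOT NOT NOT p1 OR p1 AND NOT NOT NOT p1 AND p3) AND p4
    = NOT (p3 OR p1 AND NOT NOT NOT p1) AND p4   — absorption
    = NOT (p3 OR p1 AND NOT p1) AND p4   — double negation
    = NOT p3 AND p4   — complement / identity
E2: NOT NOT (NOT p3 AND p4)
    = NOT p3 AND p4   — double negation
Both reduce to NOT p3 AND p4, so they are equivalent.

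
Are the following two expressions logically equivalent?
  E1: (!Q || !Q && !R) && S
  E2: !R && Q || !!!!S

E1: (!Q || !Q && !R) && S
    = !Q && S   — absorption
E2: !R && Q || !!!!S
    = !R && Q || !!S   — double negation
    = !R && Q || S   — double negation
These differ: at Q=1, R=0, S=1, E1 = 0 but E2 = 1.

No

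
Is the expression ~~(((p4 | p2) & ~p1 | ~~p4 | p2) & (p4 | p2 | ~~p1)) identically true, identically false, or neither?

~~(((p4 | p2) & ~p1 | ~~p4 | p2) & (p4 | p2 | ~~p1))
= ~~(((p4 | p2) & ~p1 | ~~p4 | p2) & (p4 | p2 | p1))   (double negation)
= ~~(((p4 | p2) & ~p1 | p4 | p2) & (p4 | p2 | p1))   (double negation)
= ~~((p4 | p2) & (p4 | p2 | p1))   (absorption)
= (p4 | p2) & (p4 | p2 | p1)   (double negation)
= p4 | p2   (absorption)
This depends on p2, p4, so it is not a constant.

neither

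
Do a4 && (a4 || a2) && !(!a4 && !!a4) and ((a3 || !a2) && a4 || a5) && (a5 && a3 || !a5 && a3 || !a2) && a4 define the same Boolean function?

No

E1: a4 && (a4 || a2) && !(!a4 && !!a4)
    = a4 && (a4 || a2) && (a4 || !a4)   (De Morgan)
    = a4 && (a4 || a2)   (complement / identity)
    = a4   (absorption)
E2: ((a3 || !a2) && a4 || a5) && (a5 && a3 || !a5 && a3 || !a2) && a4
    = ((a3 || !a2) && a4 || a5) && (a3 || !a2) && a4   (distribution)
    = (a3 || !a2) && a4   (absorption)
These differ: at a2=1, a3=0, a4=1, a5=0, E1 = 1 but E2 = 0.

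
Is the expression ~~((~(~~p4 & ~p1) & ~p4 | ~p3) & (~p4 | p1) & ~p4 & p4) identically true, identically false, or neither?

identically false

~~((~(~~p4 & ~p1) & ~p4 | ~p3) & (~p4 | p1) & ~p4 & p4)
= (~(~~p4 & ~p1) & ~p4 | ~p3) & (~p4 | p1) & ~p4 & p4   — double negation
= ((~p4 | p1) & ~p4 | ~p3) & (~p4 | p1) & ~p4 & p4   — De Morgan
= (~p4 | p1) & ~p4 & p4   — absorption
= ~p4 & p4   — absorption
= 0   — complement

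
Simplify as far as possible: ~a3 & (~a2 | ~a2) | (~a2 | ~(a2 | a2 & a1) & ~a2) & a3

~a3 & (~a2 | ~a2) | (~a2 | ~(a2 | a2 & a1) & ~a2) & a3
= ~a3 & (~a2 | ~a2) | (~a2 | ~a2 & ~a2) & a3
= ~a3 & (~a2 | ~a2) | (~a2 | ~a2) & a3
= ~a2 | ~a2
= ~a2

~a2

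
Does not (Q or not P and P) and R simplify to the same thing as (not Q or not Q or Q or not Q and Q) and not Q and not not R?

Yes

E1: not (Q or not P and P) and R
    = not Q and R   [complement / identity]
E2: (not Q or not Q or Q or not Q and Q) and not Q and not not R
    = (not Q or not Q or Q) and not Q and not not R   [complement / identity]
    = (not Q or not Q or Q) and not Q and R   [double negation]
    = (not Q or Q) and not Q and R   [idempotence]
    = not Q and R   [complement / identity]
Both reduce to not Q and R, so they are equivalent.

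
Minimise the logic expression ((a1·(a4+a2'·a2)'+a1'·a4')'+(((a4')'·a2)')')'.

a4'

((a1·(a4+a2'·a2)'+a1'·a4')'+(((a4')'·a2)')')'
= ((a1·a4'+a1'·a4')'+(((a4')'·a2)')')'   (complement / identity)
= ((a1·a4'+a1'·a4')'+(a4')'·a2)'   (double negation)
= ((a4')'+(a4')'·a2)'   (distribution)
= ((a4')')'   (absorption)
= a4'   (double negation)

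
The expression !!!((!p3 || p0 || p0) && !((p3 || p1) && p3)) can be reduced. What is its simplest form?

!!!((!p3 || p0 || p0) && !((p3 || p1) && p3))
= !!!((!p3 || p0 || p0) && !p3)   [absorption]
= !!!((!p3 || p0) && !p3)   [idempotence]
= !!!!p3   [absorption]
= !!p3   [double negation]
= p3   [double negation]

p3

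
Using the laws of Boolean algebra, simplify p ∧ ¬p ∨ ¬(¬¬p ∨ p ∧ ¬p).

p ∧ ¬p ∨ ¬(¬¬p ∨ p ∧ ¬p)
= p ∧ ¬p ∨ ¬¬¬p
= ¬¬¬p
= ¬p

¬p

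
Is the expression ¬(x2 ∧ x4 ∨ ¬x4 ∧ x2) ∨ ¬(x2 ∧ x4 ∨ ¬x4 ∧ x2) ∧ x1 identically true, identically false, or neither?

¬(x2 ∧ x4 ∨ ¬x4 ∧ x2) ∨ ¬(x2 ∧ x4 ∨ ¬x4 ∧ x2) ∧ x1
= ¬(x2 ∧ x4 ∨ ¬x4 ∧ x2)   [absorption]
= ¬x2   [distribution]
This depends on x2, so it is not a constant.

neither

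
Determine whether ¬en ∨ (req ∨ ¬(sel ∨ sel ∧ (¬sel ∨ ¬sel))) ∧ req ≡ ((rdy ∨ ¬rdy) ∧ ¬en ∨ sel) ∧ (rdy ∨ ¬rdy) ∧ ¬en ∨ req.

E1: ¬en ∨ (req ∨ ¬(sel ∨ sel ∧ (¬sel ∨ ¬sel))) ∧ req
    = ¬en ∨ (req ∨ ¬(sel ∨ sel ∧ ¬sel)) ∧ req   (idempotence)
    = ¬en ∨ (req ∨ ¬sel) ∧ req   (complement / identity)
    = ¬en ∨ req   (absorption)
E2: ((rdy ∨ ¬rdy) ∧ ¬en ∨ sel) ∧ (rdy ∨ ¬rdy) ∧ ¬en ∨ req
    = (rdy ∨ ¬rdy) ∧ ¬en ∨ req   (absorption)
    = ¬en ∨ req   (complement / identity)
Both reduce to ¬en ∨ req, so they are equivalent.

Yes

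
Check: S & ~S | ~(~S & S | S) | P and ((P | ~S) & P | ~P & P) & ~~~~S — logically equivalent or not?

No

E1: S & ~S | ~(~S & S | S) | P
    = ~(~S & S | S) | P
    = ~S | P
E2: ((P | ~S) & P | ~P & P) & ~~~~S
    = (P | ~S) & P & ~~~~S
    = P & ~~~~S
    = P & ~~S
    = P & S
These differ: at P=0, S=0, E1 = 1 but E2 = 0.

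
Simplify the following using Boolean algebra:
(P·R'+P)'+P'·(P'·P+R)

P'

(P·R'+P)'+P'·(P'·P+R)
= P'+P'·(P'·P+R)   [absorption]
= P'+P'·R   [complement / identity]
= P'   [absorption]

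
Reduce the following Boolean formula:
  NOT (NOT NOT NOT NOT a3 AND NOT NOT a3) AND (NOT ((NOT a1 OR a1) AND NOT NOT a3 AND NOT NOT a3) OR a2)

NOT a3

NOT (NOT NOT NOT NOT a3 AND NOT NOT a3) AND (NOT ((NOT a1 OR a1) AND NOT NOT a3 AND NOT NOT a3) OR a2)
= NOT (NOT NOT a3 AND NOT NOT a3) AND (NOT ((NOT a1 OR a1) AND NOT NOT a3 AND NOT NOT a3) OR a2)   — double negation
= NOT (NOT NOT a3 AND NOT NOT a3) AND (NOT (NOT NOT a3 AND NOT NOT a3) OR a2)   — complement / identity
= NOT (NOT NOT a3 AND NOT NOT a3)   — absorption
= NOT NOT NOT a3   — idempotence
= NOT a3   — double negation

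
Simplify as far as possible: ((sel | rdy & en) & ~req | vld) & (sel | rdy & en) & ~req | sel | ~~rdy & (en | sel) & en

sel | rdy & en

((sel | rdy & en) & ~req | vld) & (sel | rdy & en) & ~req | sel | ~~rdy & (en | sel) & en
= (sel | rdy & en) & ~req | sel | ~~rdy & (en | sel) & en   — absorption
= (sel | rdy & en) & ~req | sel | rdy & (en | sel) & en   — double negation
= (sel | rdy & en) & ~req | sel | rdy & en   — absorption
= sel | rdy & en   — absorption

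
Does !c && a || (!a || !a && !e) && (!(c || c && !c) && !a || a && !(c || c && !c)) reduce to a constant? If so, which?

no

!c && a || (!a || !a && !e) && (!(c || c && !c) && !a || a && !(c || c && !c))
= !c && a || (!a || !a && !e) && !(c || c && !c)   [distribution]
= !c && a || !a && !(c || c && !c)   [absorption]
= !c && a || !a && !c   [complement / identity]
= !c   [distribution]
This depends on c, so it is not a constant.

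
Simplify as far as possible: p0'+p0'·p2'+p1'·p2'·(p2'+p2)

p0'+p0'·p2'+p1'·p2'·(p2'+p2)
= p0'+p0'·p2'+p1'·p2'   (complement / identity)
= p0'+p1'·p2'   (absorption)

p0'+p1'·p2'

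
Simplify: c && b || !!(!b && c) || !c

c && b || !!(!b && c) || !c
= c && b || !b && c || !c
= c || !c
= true

true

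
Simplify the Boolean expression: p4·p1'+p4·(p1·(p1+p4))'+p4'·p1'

p4·p1'+p4·(p1·(p1+p4))'+p4'·p1'
= p4·p1'+p4·p1'+p4'·p1'   [absorption]
= p4·p1'+p4'·p1'   [idempotence]
= p1'   [distribution]

p1'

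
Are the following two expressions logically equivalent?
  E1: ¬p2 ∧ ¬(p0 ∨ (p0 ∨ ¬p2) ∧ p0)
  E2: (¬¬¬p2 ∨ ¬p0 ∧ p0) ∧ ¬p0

E1: ¬p2 ∧ ¬(p0 ∨ (p0 ∨ ¬p2) ∧ p0)
    = ¬p2 ∧ ¬(p0 ∨ p0)   — absorption
    = ¬p2 ∧ ¬p0   — idempotence
E2: (¬¬¬p2 ∨ ¬p0 ∧ p0) ∧ ¬p0
    = (¬p2 ∨ ¬p0 ∧ p0) ∧ ¬p0   — double negation
    = ¬p2 ∧ ¬p0   — complement / identity
Both reduce to ¬p2 ∧ ¬p0, so they are equivalent.

Yes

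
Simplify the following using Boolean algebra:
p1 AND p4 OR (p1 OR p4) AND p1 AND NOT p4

p1

p1 AND p4 OR (p1 OR p4) AND p1 AND NOT p4
= p1 AND p4 OR p1 AND NOT p4   [absorption]
= p1   [distribution]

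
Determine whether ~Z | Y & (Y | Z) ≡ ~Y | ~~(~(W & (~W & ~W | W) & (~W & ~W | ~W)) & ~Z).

No

E1: ~Z | Y & (Y | Z)
    = ~Z | Y   (absorption)
E2: ~Y | ~~(~(W & (~W & ~W | W) & (~W & ~W | ~W)) & ~Z)
    = ~Y | ~~(~(W & (~W & ~W | W & ~W)) & ~Z)   (distribution)
    = ~Y | ~~(~(W & ~W) & ~Z)   (distribution)
    = ~Y | ~(W & ~W | Z)   (De Morgan)
    = ~Y | ~Z   (complement / identity)
These differ: at W=0, Y=0, Z=1, E1 = 0 but E2 = 1.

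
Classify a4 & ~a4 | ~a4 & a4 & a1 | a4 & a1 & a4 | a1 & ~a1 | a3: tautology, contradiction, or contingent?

a4 & ~a4 | ~a4 & a4 & a1 | a4 & a1 & a4 | a1 & ~a1 | a3
= a4 & ~a4 | ~a4 & a4 & a1 | a4 & a1 & a4 | a3   — complement / identity
= a4 & ~a4 | a4 & a1 | a3   — distribution
= a4 & a1 | a3   — complement / identity
This depends on a1, a3, a4, so it is not a constant.

contingent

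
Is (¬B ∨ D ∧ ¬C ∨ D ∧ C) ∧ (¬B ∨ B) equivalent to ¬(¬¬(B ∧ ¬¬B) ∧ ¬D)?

Yes

E1: (¬B ∨ D ∧ ¬C ∨ D ∧ C) ∧ (¬B ∨ B)
    = ¬B ∨ D ∧ ¬C ∨ D ∧ C   — complement / identity
    = ¬B ∨ D   — distribution
E2: ¬(¬¬(B ∧ ¬¬B) ∧ ¬D)
    = ¬(B ∧ ¬¬B) ∨ D   — De Morgan
    = ¬(B ∧ B) ∨ D   — double negation
    = ¬B ∨ D   — idempotence
Both reduce to ¬B ∨ D, so they are equivalent.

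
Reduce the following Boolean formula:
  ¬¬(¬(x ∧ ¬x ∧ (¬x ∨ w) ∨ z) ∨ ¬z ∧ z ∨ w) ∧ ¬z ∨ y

¬z ∨ y

¬¬(¬(x ∧ ¬x ∧ (¬x ∨ w) ∨ z) ∨ ¬z ∧ z ∨ w) ∧ ¬z ∨ y
= ¬¬(¬(x ∧ ¬x ∧ (¬x ∨ w) ∨ z) ∨ w) ∧ ¬z ∨ y   [complement / identity]
= ¬¬(¬(x ∧ ¬x ∨ z) ∨ w) ∧ ¬z ∨ y   [absorption]
= ¬¬(¬z ∨ w) ∧ ¬z ∨ y   [complement / identity]
= (¬z ∨ w) ∧ ¬z ∨ y   [double negation]
= ¬z ∨ y   [absorption]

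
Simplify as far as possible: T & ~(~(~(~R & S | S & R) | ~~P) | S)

T & ~S

T & ~(~(~(~R & S | S & R) | ~~P) | S)
= T & ~((~R & S | S & R) & ~P | S)
= T & ~(S & ~P | S)
= T & ~S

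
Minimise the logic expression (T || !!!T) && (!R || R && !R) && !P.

(T || !!!T) && (!R || R && !R) && !P
= (T || !T) && (!R || R && !R) && !P
= (T || !T) && !R && !P
= !R && !P

!R && !P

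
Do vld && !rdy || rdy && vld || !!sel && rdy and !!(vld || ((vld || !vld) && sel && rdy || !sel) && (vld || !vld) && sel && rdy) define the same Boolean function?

E1: vld && !rdy || rdy && vld || !!sel && rdy
    = vld || !!sel && rdy   — distribution
    = vld || sel && rdy   — double negation
E2: !!(vld || ((vld || !vld) && sel && rdy || !sel) && (vld || !vld) && sel && rdy)
    = !!(vld || (vld || !vld) && sel && rdy)   — absorption
    = vld || (vld || !vld) && sel && rdy   — double negation
    = vld || sel && rdy   — complement / identity
Both reduce to vld || sel && rdy, so they are equivalent.

Yes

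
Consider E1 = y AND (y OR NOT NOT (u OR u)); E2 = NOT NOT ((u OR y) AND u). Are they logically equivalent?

E1: y AND (y OR NOT NOT (u OR u))
    = y AND (y OR u OR u)   — double negation
    = y AND (y OR u)   — idempotence
    = y   — absorption
E2: NOT NOT ((u OR y) AND u)
    = NOT NOT u   — absorption
    = u   — double negation
These differ: at u=1, y=0, E1 = 0 but E2 = 1.

No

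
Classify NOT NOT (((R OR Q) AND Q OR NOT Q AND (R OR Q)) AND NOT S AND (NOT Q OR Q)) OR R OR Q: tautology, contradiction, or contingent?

NOT NOT (((R OR Q) AND Q OR NOT Q AND (R OR Q)) AND NOT S AND (NOT Q OR Q)) OR R OR Q
= NOT NOT ((R OR Q) AND NOT S AND (NOT Q OR Q)) OR R OR Q
= (R OR Q) AND NOT S AND (NOT Q OR Q) OR R OR Q
= (R OR Q) AND NOT S OR R OR Q
= R OR Q
This depends on Q, R, so it is not a constant.

contingent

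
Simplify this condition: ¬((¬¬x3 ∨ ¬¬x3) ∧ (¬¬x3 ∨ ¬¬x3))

¬x3

¬((¬¬x3 ∨ ¬¬x3) ∧ (¬¬x3 ∨ ¬¬x3))
= ¬(¬¬x3 ∨ ¬¬x3)
= ¬x3 ∧ ¬x3
= ¬x3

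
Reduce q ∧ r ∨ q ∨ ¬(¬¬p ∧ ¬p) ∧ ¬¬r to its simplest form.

q ∧ r ∨ q ∨ ¬(¬¬p ∧ ¬p) ∧ ¬¬r
= q ∧ r ∨ q ∨ (¬p ∨ p) ∧ ¬¬r   (De Morgan)
= q ∧ r ∨ q ∨ (¬p ∨ p) ∧ r   (double negation)
= q ∨ (¬p ∨ p) ∧ r   (absorption)
= q ∨ r   (complement / identity)

q ∨ r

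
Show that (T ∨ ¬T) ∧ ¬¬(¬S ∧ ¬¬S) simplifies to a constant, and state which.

False

(T ∨ ¬T) ∧ ¬¬(¬S ∧ ¬¬S)
= ¬¬(¬S ∧ ¬¬S)
= ¬S ∧ ¬¬S
= ¬S ∧ S
= False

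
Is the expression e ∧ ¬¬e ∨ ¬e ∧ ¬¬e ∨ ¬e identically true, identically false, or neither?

e ∧ ¬¬e ∨ ¬e ∧ ¬¬e ∨ ¬e
= ¬¬e ∨ ¬e   — distribution
= e ∨ ¬e   — double negation
= True   — complement

identically true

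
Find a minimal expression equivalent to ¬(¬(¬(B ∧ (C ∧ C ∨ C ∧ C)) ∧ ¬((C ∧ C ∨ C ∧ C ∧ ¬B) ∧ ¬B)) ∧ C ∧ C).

¬C

¬(¬(¬(B ∧ (C ∧ C ∨ C ∧ C)) ∧ ¬((C ∧ C ∨ C ∧ C ∧ ¬B) ∧ ¬B)) ∧ C ∧ C)
= ¬((B ∧ (C ∧ C ∨ C ∧ C) ∨ (C ∧ C ∨ C ∧ C ∧ ¬B) ∧ ¬B) ∧ C ∧ C)
= ¬((B ∧ (C ∧ C ∨ C ∧ C) ∨ C ∧ C ∧ ¬B) ∧ C ∧ C)
= ¬((B ∧ C ∧ C ∨ C ∧ C ∧ ¬B) ∧ C ∧ C)
= ¬(C ∧ C ∧ C ∧ C)
= ¬(C ∧ C)
= ¬C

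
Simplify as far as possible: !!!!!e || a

!e || a

!!!!!e || a
= !!!e || a   — double negation
= !e || a   — double negation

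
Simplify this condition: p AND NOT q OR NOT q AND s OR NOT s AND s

p AND NOT q OR NOT q AND s OR NOT s AND s
= p AND NOT q OR NOT q AND s   (complement / identity)
= (p OR s) AND NOT q   (distribution)

(p OR s) AND NOT q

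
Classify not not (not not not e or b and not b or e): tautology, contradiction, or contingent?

tautology

not not (not not not e or b and not b or e)
= not not not e or b and not b or e   (double negation)
= not e or b and not b or e   (double negation)
= not e or e   (complement / identity)
= True   (complement)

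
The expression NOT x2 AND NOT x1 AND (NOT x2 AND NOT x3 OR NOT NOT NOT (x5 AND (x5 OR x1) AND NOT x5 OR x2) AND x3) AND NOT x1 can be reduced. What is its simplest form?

NOT x2 AND NOT x1

NOT x2 AND NOT x1 AND (NOT x2 AND NOT x3 OR NOT NOT NOT (x5 AND (x5 OR x1) AND NOT x5 OR x2) AND x3) AND NOT x1
= NOT x2 AND NOT x1 AND (NOT x2 AND NOT x3 OR NOT NOT NOT (x5 AND NOT x5 OR x2) AND x3) AND NOT x1   — absorption
= NOT x2 AND NOT x1 AND (NOT x2 AND NOT x3 OR NOT (x5 AND NOT x5 OR x2) AND x3) AND NOT x1   — double negation
= NOT x2 AND NOT x1 AND (NOT x2 AND NOT x3 OR NOT x2 AND x3) AND NOT x1   — complement / identity
= NOT x2 AND NOT x1 AND NOT x2 AND NOT x1   — distribution
= NOT x2 AND NOT x1   — idempotence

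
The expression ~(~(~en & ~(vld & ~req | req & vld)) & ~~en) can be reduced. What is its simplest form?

~en

~(~(~en & ~(vld & ~req | req & vld)) & ~~en)
= ~(~(~en & ~vld) & ~~en)
= ~en & ~vld | ~en
= ~en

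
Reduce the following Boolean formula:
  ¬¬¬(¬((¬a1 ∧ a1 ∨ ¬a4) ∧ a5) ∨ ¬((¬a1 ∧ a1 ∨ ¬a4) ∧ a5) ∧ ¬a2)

¬a4 ∧ a5

¬¬¬(¬((¬a1 ∧ a1 ∨ ¬a4) ∧ a5) ∨ ¬((¬a1 ∧ a1 ∨ ¬a4) ∧ a5) ∧ ¬a2)
= ¬(¬((¬a1 ∧ a1 ∨ ¬a4) ∧ a5) ∨ ¬((¬a1 ∧ a1 ∨ ¬a4) ∧ a5) ∧ ¬a2)   [double negation]
= ¬¬((¬a1 ∧ a1 ∨ ¬a4) ∧ a5)   [absorption]
= ¬¬(¬a4 ∧ a5)   [complement / identity]
= ¬a4 ∧ a5   [double negation]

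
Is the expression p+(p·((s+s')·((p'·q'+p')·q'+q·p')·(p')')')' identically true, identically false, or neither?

p+(p·((s+s')·((p'·q'+p')·q'+q·p')·(p')')')'
= p+(p·((s+s')·(p'·q'+q·p')·(p')')')'   (absorption)
= p+(p·((s+s')·p'·(p')')')'   (distribution)
= p+(p·(p'·(p')')')'   (complement / identity)
= p+(p·(p+p'))'   (De Morgan)
= p+p'   (complement / identity)
= 1   (complement)

identically true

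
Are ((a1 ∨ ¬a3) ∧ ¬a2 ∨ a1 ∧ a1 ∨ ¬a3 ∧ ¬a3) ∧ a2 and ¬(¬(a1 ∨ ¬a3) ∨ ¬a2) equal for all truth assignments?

E1: ((a1 ∨ ¬a3) ∧ ¬a2 ∨ a1 ∧ a1 ∨ ¬a3 ∧ ¬a3) ∧ a2
    = ((a1 ∨ ¬a3) ∧ ¬a2 ∨ a1 ∨ ¬a3 ∧ ¬a3) ∧ a2
    = ((a1 ∨ ¬a3) ∧ ¬a2 ∨ a1 ∨ ¬a3) ∧ a2
    = (a1 ∨ ¬a3) ∧ a2
E2: ¬(¬(a1 ∨ ¬a3) ∨ ¬a2)
    = (a1 ∨ ¬a3) ∧ a2
Both reduce to (a1 ∨ ¬a3) ∧ a2, so they are equivalent.

Yes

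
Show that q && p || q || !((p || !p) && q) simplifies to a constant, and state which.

true

q && p || q || !((p || !p) && q)
= q && p || q || !q   (complement / identity)
= q || !q   (absorption)
= true   (complement)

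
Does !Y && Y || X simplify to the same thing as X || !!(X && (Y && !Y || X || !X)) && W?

E1: !Y && Y || X
    = X
E2: X || !!(X && (Y && !Y || X || !X)) && W
    = X || !!(X && (X || !X)) && W
    = X || !!X && W
    = X || X && W
    = X
Both reduce to X, so they are equivalent.

Yes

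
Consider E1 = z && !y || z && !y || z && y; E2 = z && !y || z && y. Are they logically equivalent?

E1: z && !y || z && !y || z && y
    = z && !y || z && y   [idempotence]
    = z   [distribution]
E2: z && !y || z && y
    = z   [distribution]
Both reduce to z, so they are equivalent.

Yes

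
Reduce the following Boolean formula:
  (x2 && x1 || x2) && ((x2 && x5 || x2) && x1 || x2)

(x2 && x1 || x2) && ((x2 && x5 || x2) && x1 || x2)
= (x2 && x1 || x2) && (x2 && x1 || x2)   (absorption)
= x2 && x1 || x2   (idempotence)
= x2   (absorption)

x2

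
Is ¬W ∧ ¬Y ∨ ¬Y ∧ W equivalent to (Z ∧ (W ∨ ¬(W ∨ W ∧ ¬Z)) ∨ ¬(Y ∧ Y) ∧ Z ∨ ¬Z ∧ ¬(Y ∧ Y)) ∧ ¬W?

No

E1: ¬W ∧ ¬Y ∨ ¬Y ∧ W
    = ¬Y   [distribution]
E2: (Z ∧ (W ∨ ¬(W ∨ W ∧ ¬Z)) ∨ ¬(Y ∧ Y) ∧ Z ∨ ¬Z ∧ ¬(Y ∧ Y)) ∧ ¬W
    = (Z ∧ (W ∨ ¬(W ∨ W ∧ ¬Z)) ∨ ¬(Y ∧ Y)) ∧ ¬W   [distribution]
    = (Z ∧ (W ∨ ¬(W ∨ W ∧ ¬Z)) ∨ ¬Y) ∧ ¬W   [idempotence]
    = (Z ∧ (W ∨ ¬W) ∨ ¬Y) ∧ ¬W   [absorption]
    = (Z ∨ ¬Y) ∧ ¬W   [complement / identity]
These differ: at W=1, Y=0, Z=1, E1 = 1 but E2 = 0.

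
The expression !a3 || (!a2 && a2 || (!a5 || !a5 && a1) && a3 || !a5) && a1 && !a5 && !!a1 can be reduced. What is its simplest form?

!a3 || (!a2 && a2 || (!a5 || !a5 && a1) && a3 || !a5) && a1 && !a5 && !!a1
= !a3 || ((!a5 || !a5 && a1) && a3 || !a5) && a1 && !a5 && !!a1   [complement / identity]
= !a3 || (!a5 && a3 || !a5) && a1 && !a5 && !!a1   [absorption]
= !a3 || (!a5 && a3 || !a5) && a1 && !a5 && a1   [double negation]
= !a3 || !a5 && a1 && !a5 && a1   [absorption]
= !a3 || !a5 && a1   [idempotence]

!a3 || !a5 && a1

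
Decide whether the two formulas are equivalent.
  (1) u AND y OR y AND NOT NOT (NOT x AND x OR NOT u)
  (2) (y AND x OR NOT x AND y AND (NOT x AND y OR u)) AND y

Yes

E1: u AND y OR y AND NOT NOT (NOT x AND x OR NOT u)
    = u AND y OR y AND (NOT x AND x OR NOT u)   — double negation
    = u AND y OR y AND NOT u   — complement / identity
    = y   — distribution
E2: (y AND x OR NOT x AND y AND (NOT x AND y OR u)) AND y
    = (y AND x OR NOT x AND y) AND y   — absorption
    = y AND y   — distribution
    = y   — idempotence
Both reduce to y, so they are equivalent.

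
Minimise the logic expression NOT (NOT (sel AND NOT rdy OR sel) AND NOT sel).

sel

NOT (NOT (sel AND NOT rdy OR sel) AND NOT sel)
= sel AND NOT rdy OR sel OR sel   — De Morgan
= sel OR sel   — absorption
= sel   — idempotence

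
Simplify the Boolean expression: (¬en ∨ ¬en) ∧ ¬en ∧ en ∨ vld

vld

(¬en ∨ ¬en) ∧ ¬en ∧ en ∨ vld
= ¬en ∧ ¬en ∧ en ∨ vld
= ¬en ∧ en ∨ vld
= vld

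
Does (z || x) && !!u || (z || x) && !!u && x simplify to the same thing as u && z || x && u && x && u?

E1: (z || x) && !!u || (z || x) && !!u && x
    = (z || x) && !!u   (absorption)
    = (z || x) && u   (double negation)
E2: u && z || x && u && x && u
    = u && z || x && u   (idempotence)
    = (z || x) && u   (distribution)
Both reduce to (z || x) && u, so they are equivalent.

Yes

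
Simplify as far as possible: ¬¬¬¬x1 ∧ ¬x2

x1 ∧ ¬x2

¬¬¬¬x1 ∧ ¬x2
= ¬¬x1 ∧ ¬x2   [double negation]
= x1 ∧ ¬x2   [double negation]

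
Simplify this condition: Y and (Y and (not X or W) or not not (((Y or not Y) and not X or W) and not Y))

Y and (not X or W)

Y and (Y and (not X or W) or not not (((Y or not Y) and not X or W) and not Y))
= Y and (Y and (not X or W) or ((Y or not Y) and not X or W) and not Y)   (double negation)
= Y and (Y and (not X or W) or (not X or W) and not Y)   (complement / identity)
= Y and (not X or W)   (distribution)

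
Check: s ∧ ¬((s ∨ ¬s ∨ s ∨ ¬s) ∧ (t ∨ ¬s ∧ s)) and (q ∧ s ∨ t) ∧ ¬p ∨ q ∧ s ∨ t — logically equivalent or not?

E1: s ∧ ¬((s ∨ ¬s ∨ s ∨ ¬s) ∧ (t ∨ ¬s ∧ s))
    = s ∧ ¬((s ∨ ¬s ∨ s ∨ ¬s) ∧ t)   — complement / identity
    = s ∧ ¬((s ∨ ¬s) ∧ t)   — idempotence
    = s ∧ ¬t   — complement / identity
E2: (q ∧ s ∨ t) ∧ ¬p ∨ q ∧ s ∨ t
    = q ∧ s ∨ t   — absorption
These differ: at p=0, q=1, s=1, t=1, E1 = 0 but E2 = 1.

No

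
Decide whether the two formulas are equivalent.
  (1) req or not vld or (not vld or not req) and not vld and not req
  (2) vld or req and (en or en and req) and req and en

No

E1: req or not vld or (not vld or not req) and not vld and not req
    = req or not vld or not vld and not req   [absorption]
    = req or not vld   [absorption]
E2: vld or req and (en or en and req) and req and en
    = vld or req and en and req and en   [absorption]
    = vld or req and en   [idempotence]
These differ: at en=0, req=0, vld=1, E1 = 0 but E2 = 1.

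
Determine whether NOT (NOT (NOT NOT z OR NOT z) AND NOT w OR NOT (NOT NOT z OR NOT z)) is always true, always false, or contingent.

always true

NOT (NOT (NOT NOT z OR NOT z) AND NOT w OR NOT (NOT NOT z OR NOT z))
= NOT NOT (NOT NOT z OR NOT z)   (absorption)
= NOT NOT z OR NOT z   (double negation)
= z OR NOT z   (double negation)
= TRUE   (complement)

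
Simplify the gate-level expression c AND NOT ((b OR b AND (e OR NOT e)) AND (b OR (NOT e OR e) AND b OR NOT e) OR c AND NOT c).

c AND NOT b

c AND NOT ((b OR b AND (e OR NOT e)) AND (b OR (NOT e OR e) AND b OR NOT e) OR c AND NOT c)
= c AND NOT ((b OR b) AND (b OR (NOT e OR e) AND b OR NOT e) OR c AND NOT c)   [complement / identity]
= c AND NOT ((b OR b) AND (b OR b OR NOT e) OR c AND NOT c)   [complement / identity]
= c AND NOT (b OR b OR c AND NOT c)   [absorption]
= c AND NOT (b OR c AND NOT c)   [idempotence]
= c AND NOT b   [complement / identity]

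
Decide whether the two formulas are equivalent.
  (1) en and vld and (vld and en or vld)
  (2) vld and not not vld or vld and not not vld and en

No

E1: en and vld and (vld and en or vld)
    = en and vld and vld
    = en and vld
E2: vld and not not vld or vld and not not vld and en
    = vld and not not vld
    = vld and vld
    = vld
These differ: at en=0, vld=1, E1 = 0 but E2 = 1.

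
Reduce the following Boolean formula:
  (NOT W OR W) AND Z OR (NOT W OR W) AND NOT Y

Z OR NOT Y

(NOT W OR W) AND Z OR (NOT W OR W) AND NOT Y
= (NOT W OR W) AND (Z OR NOT Y)   (distribution)
= Z OR NOT Y   (complement / identity)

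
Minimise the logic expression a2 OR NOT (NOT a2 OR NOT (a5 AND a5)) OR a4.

a2 OR a4

a2 OR NOT (NOT a2 OR NOT (a5 AND a5)) OR a4
= a2 OR a2 AND a5 AND a5 OR a4
= a2 OR a2 AND a5 OR a4
= a2 OR a4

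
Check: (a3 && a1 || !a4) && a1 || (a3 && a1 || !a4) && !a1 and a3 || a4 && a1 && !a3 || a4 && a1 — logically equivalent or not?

E1: (a3 && a1 || !a4) && a1 || (a3 && a1 || !a4) && !a1
    = a3 && a1 || !a4   — distribution
E2: a3 || a4 && a1 && !a3 || a4 && a1
    = a3 || a4 && a1   — absorption
These differ: at a1=0, a3=0, a4=0, E1 = 1 but E2 = 0.

No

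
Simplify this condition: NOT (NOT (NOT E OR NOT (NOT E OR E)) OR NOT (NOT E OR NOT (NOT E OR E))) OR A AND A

NOT (NOT (NOT E OR NOT (NOT E OR E)) OR NOT (NOT E OR NOT (NOT E OR E))) OR A AND A
= NOT NOT (NOT E OR NOT (NOT E OR E)) OR A AND A   [idempotence]
= NOT (E AND (NOT E OR E)) OR A AND A   [De Morgan]
= NOT E OR A AND A   [complement / identity]
= NOT E OR A   [idempotence]

NOT E OR A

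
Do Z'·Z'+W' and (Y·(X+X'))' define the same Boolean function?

No

E1: Z'·Z'+W'
    = Z'+W'   — idempotence
E2: (Y·(X+X'))'
    = Y'   — complement / identity
These differ: at W=1, X=0, Y=0, Z=1, E1 = 0 but E2 = 1.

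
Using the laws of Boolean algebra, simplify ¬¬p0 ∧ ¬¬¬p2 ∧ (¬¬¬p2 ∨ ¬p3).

p0 ∧ ¬p2

¬¬p0 ∧ ¬¬¬p2 ∧ (¬¬¬p2 ∨ ¬p3)
= ¬¬p0 ∧ ¬¬¬p2   — absorption
= ¬¬p0 ∧ ¬p2   — double negation
= p0 ∧ ¬p2   — double negation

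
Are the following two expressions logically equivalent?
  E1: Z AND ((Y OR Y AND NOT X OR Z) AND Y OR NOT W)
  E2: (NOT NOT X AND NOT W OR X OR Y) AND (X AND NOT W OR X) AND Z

E1: Z AND ((Y OR Y AND NOT X OR Z) AND Y OR NOT W)
    = Z AND ((Y OR Z) AND Y OR NOT W)   (absorption)
    = Z AND (Y OR NOT W)   (absorption)
E2: (NOT NOT X AND NOT W OR X OR Y) AND (X AND NOT W OR X) AND Z
    = (X AND NOT W OR X OR Y) AND (X AND NOT W OR X) AND Z   (double negation)
    = (X AND NOT W OR X) AND Z   (absorption)
    = X AND Z   (absorption)
These differ: at W=1, X=1, Y=0, Z=1, E1 = 0 but E2 = 1.

No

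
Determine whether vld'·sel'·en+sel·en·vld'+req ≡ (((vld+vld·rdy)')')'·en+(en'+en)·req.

E1: vld'·sel'·en+sel·en·vld'+req
    = vld'·(sel'·en+sel·en)+req   — distribution
    = vld'·en+req   — distribution
E2: (((vld+vld·rdy)')')'·en+(en'+en)·req
    = (vld+vld·rdy)'·en+(en'+en)·req   — double negation
    = (vld+vld·rdy)'·en+req   — complement / identity
    = vld'·en+req   — absorption
Both reduce to vld'·en+req, so they are equivalent.

Yes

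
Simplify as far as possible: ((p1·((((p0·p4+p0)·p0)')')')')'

p1·p0'

((p1·((((p0·p4+p0)·p0)')')')')'
= ((p1·((p0·p4+p0)·p0)')')'   — double negation
= p1·((p0·p4+p0)·p0)'   — double negation
= p1·(p0·p0)'   — absorption
= p1·p0'   — idempotence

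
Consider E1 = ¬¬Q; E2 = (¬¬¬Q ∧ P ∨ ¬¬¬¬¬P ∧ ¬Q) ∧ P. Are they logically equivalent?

E1: ¬¬Q
    = Q   [double negation]
E2: (¬¬¬Q ∧ P ∨ ¬¬¬¬¬P ∧ ¬Q) ∧ P
    = (¬Q ∧ P ∨ ¬¬¬¬¬P ∧ ¬Q) ∧ P   [double negation]
    = (¬Q ∧ P ∨ ¬¬¬P ∧ ¬Q) ∧ P   [double negation]
    = (¬Q ∧ P ∨ ¬P ∧ ¬Q) ∧ P   [double negation]
    = ¬Q ∧ P   [distribution]
These differ: at P=1, Q=1, E1 = 1 but E2 = 0.

No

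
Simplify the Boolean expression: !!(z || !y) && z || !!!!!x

!!(z || !y) && z || !!!!!x
= !!(z || !y) && z || !!!x   [double negation]
= !!(z || !y) && z || !x   [double negation]
= (z || !y) && z || !x   [double negation]
= z || !x   [absorption]

z || !x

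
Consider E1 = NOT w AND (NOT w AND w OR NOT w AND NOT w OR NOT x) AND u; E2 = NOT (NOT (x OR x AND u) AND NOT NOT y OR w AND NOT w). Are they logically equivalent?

E1: NOT w AND (NOT w AND w OR NOT w AND NOT w OR NOT x) AND u
    = NOT w AND (NOT w OR NOT x) AND u   — distribution
    = NOT w AND u   — absorption
E2: NOT (NOT (x OR x AND u) AND NOT NOT y OR w AND NOT w)
    = NOT (NOT (x OR x AND u) AND NOT NOT y)   — complement / identity
    = NOT (NOT x AND NOT NOT y)   — absorption
    = x OR NOT y   — De Morgan
These differ: at u=0, w=0, x=1, y=0, E1 = 0 but E2 = 1.

No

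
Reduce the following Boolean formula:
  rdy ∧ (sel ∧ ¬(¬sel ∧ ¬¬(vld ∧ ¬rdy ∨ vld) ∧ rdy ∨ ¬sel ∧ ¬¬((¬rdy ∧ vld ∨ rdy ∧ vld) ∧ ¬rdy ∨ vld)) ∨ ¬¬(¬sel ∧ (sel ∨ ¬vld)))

rdy ∧ (sel ∨ ¬vld)

rdy ∧ (sel ∧ ¬(¬sel ∧ ¬¬(vld ∧ ¬rdy ∨ vld) ∧ rdy ∨ ¬sel ∧ ¬¬((¬rdy ∧ vld ∨ rdy ∧ vld) ∧ ¬rdy ∨ vld)) ∨ ¬¬(¬sel ∧ (sel ∨ ¬vld)))
= rdy ∧ (sel ∧ ¬(¬sel ∧ ¬¬(vld ∧ ¬rdy ∨ vld) ∧ rdy ∨ ¬sel ∧ ¬¬(vld ∧ ¬rdy ∨ vld)) ∨ ¬¬(¬sel ∧ (sel ∨ ¬vld)))   — distribution
= rdy ∧ (sel ∧ ¬(¬sel ∧ ¬¬(vld ∧ ¬rdy ∨ vld)) ∨ ¬¬(¬sel ∧ (sel ∨ ¬vld)))   — absorption
= rdy ∧ (sel ∧ ¬(¬sel ∧ ¬¬vld) ∨ ¬¬(¬sel ∧ (sel ∨ ¬vld)))   — absorption
= rdy ∧ (sel ∧ ¬(¬sel ∧ ¬¬vld) ∨ ¬sel ∧ (sel ∨ ¬vld))   — double negation
= rdy ∧ (sel ∧ (sel ∨ ¬vld) ∨ ¬sel ∧ (sel ∨ ¬vld))   — De Morgan
= rdy ∧ (sel ∨ ¬vld)   — distribution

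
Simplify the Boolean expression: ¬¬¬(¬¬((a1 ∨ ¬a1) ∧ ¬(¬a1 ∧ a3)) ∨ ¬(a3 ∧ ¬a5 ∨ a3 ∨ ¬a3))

¬¬¬(¬¬((a1 ∨ ¬a1) ∧ ¬(¬a1 ∧ a3)) ∨ ¬(a3 ∧ ¬a5 ∨ a3 ∨ ¬a3))
= ¬(¬¬((a1 ∨ ¬a1) ∧ ¬(¬a1 ∧ a3)) ∨ ¬(a3 ∧ ¬a5 ∨ a3 ∨ ¬a3))   — double negation
= ¬(¬¬¬(¬a1 ∧ a3) ∨ ¬(a3 ∧ ¬a5 ∨ a3 ∨ ¬a3))   — complement / identity
= ¬(¬(¬a1 ∧ a3) ∨ ¬(a3 ∧ ¬a5 ∨ a3 ∨ ¬a3))   — double negation
= ¬a1 ∧ a3 ∧ (a3 ∧ ¬a5 ∨ a3 ∨ ¬a3)   — De Morgan
= ¬a1 ∧ a3 ∧ (a3 ∨ ¬a3)   — absorption
= ¬a1 ∧ a3   — complement / identity

¬a1 ∧ a3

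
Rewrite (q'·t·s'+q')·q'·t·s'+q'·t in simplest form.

(q'·t·s'+q')·q'·t·s'+q'·t
= q'·t·s'+q'·t   [absorption]
= q'·t   [absorption]

q'·t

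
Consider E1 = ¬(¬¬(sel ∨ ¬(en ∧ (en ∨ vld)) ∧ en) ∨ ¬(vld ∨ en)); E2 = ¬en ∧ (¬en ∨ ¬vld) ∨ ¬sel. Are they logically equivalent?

No

E1: ¬(¬¬(sel ∨ ¬(en ∧ (en ∨ vld)) ∧ en) ∨ ¬(vld ∨ en))
    = ¬(¬¬(sel ∨ ¬en ∧ en) ∨ ¬(vld ∨ en))   (absorption)
    = ¬(¬¬sel ∨ ¬(vld ∨ en))   (complement / identity)
    = ¬sel ∧ (vld ∨ en)   (De Morgan)
E2: ¬en ∧ (¬en ∨ ¬vld) ∨ ¬sel
    = ¬en ∨ ¬sel   (absorption)
These differ: at en=0, sel=1, vld=0, E1 = 0 but E2 = 1.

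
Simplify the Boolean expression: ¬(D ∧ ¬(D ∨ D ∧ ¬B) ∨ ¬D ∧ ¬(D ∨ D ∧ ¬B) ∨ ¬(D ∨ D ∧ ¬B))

¬(D ∧ ¬(D ∨ D ∧ ¬B) ∨ ¬D ∧ ¬(D ∨ D ∧ ¬B) ∨ ¬(D ∨ D ∧ ¬B))
= ¬(¬(D ∨ D ∧ ¬B) ∨ ¬(D ∨ D ∧ ¬B))   (distribution)
= ¬¬(D ∨ D ∧ ¬B)   (idempotence)
= D ∨ D ∧ ¬B   (double negation)
= D   (absorption)

D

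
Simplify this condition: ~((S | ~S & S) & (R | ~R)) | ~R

~((S | ~S & S) & (R | ~R)) | ~R
= ~(S | ~S & S) | ~R
= ~S | ~R

~S | ~R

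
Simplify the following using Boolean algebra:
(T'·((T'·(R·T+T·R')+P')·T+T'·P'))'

T+P

(T'·((T'·(R·T+T·R')+P')·T+T'·P'))'
= (T'·((T'·T+P')·T+T'·P'))'   [distribution]
= (T'·(P'·T+T'·P'))'   [complement / identity]
= (T'·P')'   [distribution]
= T+P   [De Morgan]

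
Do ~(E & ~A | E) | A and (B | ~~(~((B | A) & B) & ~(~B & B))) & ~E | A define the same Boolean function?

Yes

E1: ~(E & ~A | E) | A
    = ~E | A   — absorption
E2: (B | ~~(~((B | A) & B) & ~(~B & B))) & ~E | A
    = (B | ~((B | A) & B | ~B & B)) & ~E | A   — De Morgan
    = (B | ~(B | ~B & B)) & ~E | A   — absorption
    = (B | ~B) & ~E | A   — complement / identity
    = ~E | A   — complement / identity
Both reduce to ~E | A, so they are equivalent.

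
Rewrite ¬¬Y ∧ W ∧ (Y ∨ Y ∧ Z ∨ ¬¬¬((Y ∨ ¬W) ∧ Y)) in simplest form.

Y ∧ W

¬¬Y ∧ W ∧ (Y ∨ Y ∧ Z ∨ ¬¬¬((Y ∨ ¬W) ∧ Y))
= ¬¬Y ∧ W ∧ (Y ∨ Y ∧ Z ∨ ¬((Y ∨ ¬W) ∧ Y))
= ¬¬Y ∧ W ∧ (Y ∨ Y ∧ Z ∨ ¬Y)
= ¬¬Y ∧ W ∧ (Y ∨ ¬Y)
= Y ∧ W ∧ (Y ∨ ¬Y)
= Y ∧ W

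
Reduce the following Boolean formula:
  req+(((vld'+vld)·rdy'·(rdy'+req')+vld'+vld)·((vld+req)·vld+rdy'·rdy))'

req+(((vld'+vld)·rdy'·(rdy'+req')+vld'+vld)·((vld+req)·vld+rdy'·rdy))'
= req+(((vld'+vld)·rdy'+vld'+vld)·((vld+req)·vld+rdy'·rdy))'   [absorption]
= req+(((vld'+vld)·rdy'+vld'+vld)·(vld+req)·vld)'   [complement / identity]
= req+((vld'+vld)·(vld+req)·vld)'   [absorption]
= req+((vld'+vld)·vld)'   [absorption]
= req+vld'   [complement / identity]

req+vld'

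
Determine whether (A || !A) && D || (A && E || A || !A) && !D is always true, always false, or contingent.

always true

(A || !A) && D || (A && E || A || !A) && !D
= (A || !A) && D || (A || !A) && !D   — absorption
= A || !A   — distribution
= true   — complement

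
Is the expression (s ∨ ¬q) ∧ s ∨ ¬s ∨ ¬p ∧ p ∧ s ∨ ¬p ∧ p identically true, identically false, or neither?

identically true

(s ∨ ¬q) ∧ s ∨ ¬s ∨ ¬p ∧ p ∧ s ∨ ¬p ∧ p
= (s ∨ ¬q) ∧ s ∨ ¬s ∨ ¬p ∧ p   [absorption]
= (s ∨ ¬q) ∧ s ∨ ¬s   [complement / identity]
= s ∨ ¬s   [absorption]
= True   [complement]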